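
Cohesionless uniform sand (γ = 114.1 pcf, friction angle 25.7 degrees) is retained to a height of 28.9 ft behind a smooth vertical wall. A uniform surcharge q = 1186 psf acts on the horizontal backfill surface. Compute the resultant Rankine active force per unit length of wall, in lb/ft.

32400 lb/ft

K_a = tan²(45° − φ/2) = 0.3950.
Soil triangle: ½ K_a γ H² = 0.5×0.3950×114.1×28.9² = 18820 lb/ft.
Surcharge rectangle: K_a q H = 0.3950×1186×28.9 = 13540 lb/ft.
Total = 18820 + 13540 = 32360 lb/ft.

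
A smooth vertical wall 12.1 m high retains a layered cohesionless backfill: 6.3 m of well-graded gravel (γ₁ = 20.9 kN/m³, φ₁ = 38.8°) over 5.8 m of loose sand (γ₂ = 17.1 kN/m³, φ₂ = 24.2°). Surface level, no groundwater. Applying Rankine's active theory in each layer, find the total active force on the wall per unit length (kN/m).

K_a1 = tan²(45°−38.8°/2) = 0.2296; K_a2 = tan²(45°−24.2°/2) = 0.4185.
Layer 1: σ at base = K_a1 γ₁ h₁ = 30.23 kPa; P₁ = ½×30.23×6.3 = 95.21.
Layer 2: σ_v at top = γ₁h₁ = 131.7; σ_h top = K_a2×131.7 = 55.11; σ_h base = K_a2×(131.7+17.1×5.8) = 96.61.
P₂ = ½(55.11+96.61)×5.8 = 440.0. Total P_a = 95.21+440.0 = 535.2 kN/m.

535 kN/m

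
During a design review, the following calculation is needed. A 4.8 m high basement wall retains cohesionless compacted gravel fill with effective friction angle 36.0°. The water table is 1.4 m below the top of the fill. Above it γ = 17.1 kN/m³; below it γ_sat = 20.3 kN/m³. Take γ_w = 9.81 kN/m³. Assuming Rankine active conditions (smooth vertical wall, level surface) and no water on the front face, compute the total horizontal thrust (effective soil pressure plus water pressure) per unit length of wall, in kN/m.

K_a = tan²(45° − φ/2) = 0.2596.
γ' = 20.3 − 9.81 = 10.49 kN/m³. Depth below WT = 3.4 m.
σ'_h at WT = K_a γ d_w = 6.215 kPa; at base = 6.215 + K_a γ' × 3.4 = 15.47 kPa.
P₁ (0–1.4 m) = ½×6.215×1.4 = 4.351. P₂ (1.4–4.8 m) = ½(6.215+15.47)×3.4 = 36.87.
P_w = ½ γ_w h₂² = 0.5×9.81×3.4² = 56.70. Total = 4.351+36.87+56.70 = 97.93 kN/m.

97.9 kN/m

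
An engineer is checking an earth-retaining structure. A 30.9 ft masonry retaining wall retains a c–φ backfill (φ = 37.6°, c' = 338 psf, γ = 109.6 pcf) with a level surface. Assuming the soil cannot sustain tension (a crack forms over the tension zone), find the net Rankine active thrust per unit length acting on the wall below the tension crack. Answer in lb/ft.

K_a = 0.2421; √K_a = 0.4921.
Tension-crack depth z_c = 2c/(γ√K_a) = 2×338/(109.6×0.4921) = 12.53 ft.
σ_a at base = K_a γ H − 2c√K_a = 0.2421×109.6×30.9 − 2×338×0.4921 = 487.4 psf.
P_a = ½ × 487.4 × (H − z_c) = 0.5×487.4×18.37 = 4475 lb/ft.

4480 lb/ft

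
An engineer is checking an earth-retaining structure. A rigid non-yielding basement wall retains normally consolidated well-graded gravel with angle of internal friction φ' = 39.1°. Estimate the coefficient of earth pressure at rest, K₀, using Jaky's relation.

K₀ = 1 − sin φ' = 1 − sin 39.1° = 0.3693.

0.369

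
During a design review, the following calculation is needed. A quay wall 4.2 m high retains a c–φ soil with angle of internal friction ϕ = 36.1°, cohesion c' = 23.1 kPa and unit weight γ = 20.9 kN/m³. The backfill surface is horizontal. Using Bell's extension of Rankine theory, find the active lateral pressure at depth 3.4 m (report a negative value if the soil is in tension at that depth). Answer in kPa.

-5.12 kPa

K_a = (1 − sin φ)/(1 + sin φ) = 0.2585.
σ_a = K_a γ z − 2c√K_a = 0.2585×20.9×3.4 − 2×23.1×0.5084 = -5.120 kPa.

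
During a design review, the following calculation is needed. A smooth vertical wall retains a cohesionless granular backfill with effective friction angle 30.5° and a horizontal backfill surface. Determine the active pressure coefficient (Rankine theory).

K_a = (1 − sin φ)/(1 + sin φ) = (1 − sin 30.5°)/(1 + sin 30.5°) = 0.3267.

0.327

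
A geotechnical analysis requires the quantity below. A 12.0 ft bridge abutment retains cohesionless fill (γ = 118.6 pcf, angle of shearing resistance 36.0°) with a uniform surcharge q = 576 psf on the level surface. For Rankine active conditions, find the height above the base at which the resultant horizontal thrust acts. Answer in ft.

4.89 ft

K_a = 0.2596.
Triangular part P₁ = ½K_aγH² = 2217 at H/3 = 4.000 ft; rectangular part P₂ = K_a q H = 1794 at H/2 = 6.000 ft.
ȳ = (P₁·4.000 + P₂·6.000)/(P₁+P₂) = 4.895 ft.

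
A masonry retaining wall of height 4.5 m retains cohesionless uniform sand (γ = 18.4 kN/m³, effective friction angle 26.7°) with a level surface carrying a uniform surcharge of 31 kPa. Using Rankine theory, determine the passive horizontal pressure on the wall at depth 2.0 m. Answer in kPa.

178 kPa

K_p = (1 + sin φ)/(1 − sin φ) = 2.632.
σ_v = γz + q = 18.4 × 2.0 + 31 = 67.80 kPa.
σ_h = K_p σ_v = 2.632 × 67.80 = 178.4 kPa.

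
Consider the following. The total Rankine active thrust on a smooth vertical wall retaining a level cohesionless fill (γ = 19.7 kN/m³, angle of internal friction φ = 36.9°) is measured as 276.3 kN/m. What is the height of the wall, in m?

10.6 m

K_a = 0.2497. P_a = ½ K_a γ H² ⇒ H = √(2P_a/(K_a γ)).
H = √(2×276.3/(0.2497×19.7)) = 10.60 m.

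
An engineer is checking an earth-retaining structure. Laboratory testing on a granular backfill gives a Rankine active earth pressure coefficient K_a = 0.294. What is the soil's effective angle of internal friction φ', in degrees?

33.1°

K_a = tan²(45° − φ/2) ⇒ 45° − φ/2 = arctan(√0.294) = 28.47°.
φ = 2(45° − 28.47°) = 33.07°.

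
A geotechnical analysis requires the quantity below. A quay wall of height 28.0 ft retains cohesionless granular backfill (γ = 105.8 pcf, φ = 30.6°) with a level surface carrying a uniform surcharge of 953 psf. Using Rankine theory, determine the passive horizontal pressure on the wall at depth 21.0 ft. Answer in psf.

K_p = (1 + sin φ)/(1 − sin φ) = 3.074.
σ_v = γz + q = 105.8 × 21.0 + 953 = 3175 psf.
σ_h = K_p σ_v = 3.074 × 3175 = 9758 psf.

9760 psf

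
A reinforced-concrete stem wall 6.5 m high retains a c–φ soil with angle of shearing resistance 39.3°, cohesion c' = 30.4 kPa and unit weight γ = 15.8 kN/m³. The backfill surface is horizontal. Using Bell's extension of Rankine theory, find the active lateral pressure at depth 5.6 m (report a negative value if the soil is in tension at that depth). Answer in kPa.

-8.95 kPa

K_a = (1 − sin φ)/(1 + sin φ) = 0.2245.
σ_a = K_a γ z − 2c√K_a = 0.2245×15.8×5.6 − 2×30.4×0.4738 = -8.945 kPa.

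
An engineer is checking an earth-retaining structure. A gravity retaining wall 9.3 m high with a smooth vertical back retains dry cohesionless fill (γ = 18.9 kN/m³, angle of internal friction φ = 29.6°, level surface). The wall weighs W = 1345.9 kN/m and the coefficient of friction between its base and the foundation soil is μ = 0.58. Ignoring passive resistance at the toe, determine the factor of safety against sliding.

2.82

K_a = tan²(45° − 29.6°/2) = 0.3387.
P_a = ½K_aγH² = 0.5×0.3387×18.9×9.3² = 276.9 kN/m, acting at H/3 = 3.100 m above the base.
FS_sliding = μW / P_a = 0.58×1345.9 / 276.9 = 2.820.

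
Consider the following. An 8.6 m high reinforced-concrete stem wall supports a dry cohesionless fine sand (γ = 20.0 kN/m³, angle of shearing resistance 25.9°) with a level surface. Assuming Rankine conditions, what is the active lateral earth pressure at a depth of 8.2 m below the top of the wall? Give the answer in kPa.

64.3 kPa

K_a = (1 − sin φ)/(1 + sin φ) = 0.3920.
σ_h = K_a γ z = 0.3920 × 20.0 × 8.2 = 64.28 kPa.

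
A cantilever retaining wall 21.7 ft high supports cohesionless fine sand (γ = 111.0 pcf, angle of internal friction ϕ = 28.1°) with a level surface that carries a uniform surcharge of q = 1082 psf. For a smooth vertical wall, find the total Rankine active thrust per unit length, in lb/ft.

K_a = tan²(45° − φ/2) = 0.3596.
Soil triangle: ½ K_a γ H² = 0.5×0.3596×111.0×21.7² = 9398 lb/ft.
Surcharge rectangle: K_a q H = 0.3596×1082×21.7 = 8443 lb/ft.
Total = 9398 + 8443 = 17840 lb/ft.

17800 lb/ft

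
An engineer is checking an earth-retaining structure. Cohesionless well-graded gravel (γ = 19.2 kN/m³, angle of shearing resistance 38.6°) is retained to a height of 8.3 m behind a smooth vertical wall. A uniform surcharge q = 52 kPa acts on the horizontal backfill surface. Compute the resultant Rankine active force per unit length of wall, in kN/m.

K_a = tan²(45° − φ/2) = 0.2316.
Soil triangle: ½ K_a γ H² = 0.5×0.2316×19.2×8.3² = 153.2 kN/m.
Surcharge rectangle: K_a q H = 0.2316×52×8.3 = 99.97 kN/m.
Total = 153.2 + 99.97 = 253.1 kN/m.

253 kN/m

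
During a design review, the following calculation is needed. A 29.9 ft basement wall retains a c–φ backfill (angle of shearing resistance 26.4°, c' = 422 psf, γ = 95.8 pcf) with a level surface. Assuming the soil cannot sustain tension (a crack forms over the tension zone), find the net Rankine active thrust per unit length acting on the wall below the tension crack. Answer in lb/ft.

4530 lb/ft

K_a = 0.3844; √K_a = 0.6200.
Tension-crack depth z_c = 2c/(γ√K_a) = 2×422/(95.8×0.6200) = 14.21 ft.
σ_a at base = K_a γ H − 2c√K_a = 0.3844×95.8×29.9 − 2×422×0.6200 = 577.9 psf.
P_a = ½ × 577.9 × (H − z_c) = 0.5×577.9×15.69 = 4534 lb/ft.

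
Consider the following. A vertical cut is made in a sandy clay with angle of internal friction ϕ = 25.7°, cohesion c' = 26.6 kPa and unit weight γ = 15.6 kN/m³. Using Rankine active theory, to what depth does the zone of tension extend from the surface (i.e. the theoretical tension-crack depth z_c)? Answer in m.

5.43 m

K_a = tan²(45° − 25.7°/2) = 0.3950; √K_a = 0.6285.
The active pressure is zero where K_a γ z = 2c√K_a, so z_c = 2c/(γ√K_a) = 2×26.6/(15.6×0.6285) = 5.426 m.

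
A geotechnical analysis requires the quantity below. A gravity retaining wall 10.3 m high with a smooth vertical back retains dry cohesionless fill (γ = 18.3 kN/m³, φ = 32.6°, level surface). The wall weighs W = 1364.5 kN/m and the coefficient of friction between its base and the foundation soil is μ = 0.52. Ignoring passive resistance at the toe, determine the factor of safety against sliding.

2.44

K_a = tan²(45° − 32.6°/2) = 0.2997.
P_a = ½K_aγH² = 0.5×0.2997×18.3×10.3² = 291.0 kN/m, acting at H/3 = 3.433 m above the base.
FS_sliding = μW / P_a = 0.52×1364.5 / 291.0 = 2.439.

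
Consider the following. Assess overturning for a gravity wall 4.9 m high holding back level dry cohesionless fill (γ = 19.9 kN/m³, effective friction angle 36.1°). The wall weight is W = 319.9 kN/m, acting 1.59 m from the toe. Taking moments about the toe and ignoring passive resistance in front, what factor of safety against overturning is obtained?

K_a = tan²(45° − 36.1°/2) = 0.2585.
P_a = ½K_aγH² = 0.5×0.2585×19.9×4.9² = 61.75 kN/m, acting at H/3 = 1.633 m above the base.
Overturning moment M_o = P_a × H/3 = 61.75 × 1.633 = 100.9.
Resisting moment M_r = W × 1.59 = 319.9 × 1.59 = 508.6.
FS_overturning = M_r/M_o = 508.6/100.9 = 5.043.

5.04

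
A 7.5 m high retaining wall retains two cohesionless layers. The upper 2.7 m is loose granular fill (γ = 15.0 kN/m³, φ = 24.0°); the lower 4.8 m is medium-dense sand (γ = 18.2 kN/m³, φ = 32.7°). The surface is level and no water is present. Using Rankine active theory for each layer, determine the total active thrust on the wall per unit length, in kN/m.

K_a1 = tan²(45°−24.0°/2) = 0.4217; K_a2 = tan²(45°−32.7°/2) = 0.2985.
Layer 1: σ at base = K_a1 γ₁ h₁ = 17.08 kPa; P₁ = ½×17.08×2.7 = 23.06.
Layer 2: σ_v at top = γ₁h₁ = 40.50; σ_h top = K_a2×40.50 = 12.09; σ_h base = K_a2×(40.50+18.2×4.8) = 38.17.
P₂ = ½(12.09+38.17)×4.8 = 120.6. Total P_a = 23.06+120.6 = 143.7 kN/m.

144 kN/m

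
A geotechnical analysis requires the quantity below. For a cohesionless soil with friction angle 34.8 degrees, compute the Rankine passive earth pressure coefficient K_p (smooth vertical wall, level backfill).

K_p = (1 + sin φ)/(1 − sin φ) = tan²(45° + 34.8°/2) = 3.659.

3.66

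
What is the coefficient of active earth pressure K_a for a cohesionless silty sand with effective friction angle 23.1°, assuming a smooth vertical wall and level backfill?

0.436

K_a = tan²(45° − φ/2) = tan²(33.45°) = 0.4364.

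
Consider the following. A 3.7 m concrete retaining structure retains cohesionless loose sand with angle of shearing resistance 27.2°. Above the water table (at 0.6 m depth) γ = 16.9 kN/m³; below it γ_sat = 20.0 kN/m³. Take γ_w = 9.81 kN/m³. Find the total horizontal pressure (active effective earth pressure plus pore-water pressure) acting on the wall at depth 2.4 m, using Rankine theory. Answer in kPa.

K_a = (1 − sin φ)/(1 + sin φ) = 0.3726.
γ' = 20.0 − 9.81 = 10.19 kN/m³.
Effective vertical stress at 2.4 m: σ'_v = 16.9×0.6 + 10.19×1.80 = 28.48 kPa.
σ'_h = K_a σ'_v = 0.3726 × 28.48 = 10.61 kPa; u = γ_w × 1.80 = 17.66 kPa.
Total σ_h = 10.61 + 17.66 = 28.27 kPa.

28.3 kPa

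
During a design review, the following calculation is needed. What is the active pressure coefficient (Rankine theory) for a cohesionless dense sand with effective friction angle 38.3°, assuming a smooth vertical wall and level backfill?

0.235

K_a = tan²(45° − φ/2) = tan²(25.85°) = 0.2347.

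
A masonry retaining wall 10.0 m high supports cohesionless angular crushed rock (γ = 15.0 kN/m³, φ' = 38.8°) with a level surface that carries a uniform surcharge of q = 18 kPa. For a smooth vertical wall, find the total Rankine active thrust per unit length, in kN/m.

213 kN/m

K_a = tan²(45° − φ/2) = 0.2296.
Soil triangle: ½ K_a γ H² = 0.5×0.2296×15.0×10.0² = 172.2 kN/m.
Surcharge rectangle: K_a q H = 0.2296×18×10.0 = 41.32 kN/m.
Total = 172.2 + 41.32 = 213.5 kN/m.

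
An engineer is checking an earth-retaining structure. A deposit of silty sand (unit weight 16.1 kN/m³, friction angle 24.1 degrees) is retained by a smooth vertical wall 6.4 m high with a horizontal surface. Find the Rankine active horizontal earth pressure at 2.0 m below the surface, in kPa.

K_a = (1 − sin φ)/(1 + sin φ) = 0.4201.
σ_h = K_a γ z = 0.4201 × 16.1 × 2.0 = 13.53 kPa.

13.5 kPa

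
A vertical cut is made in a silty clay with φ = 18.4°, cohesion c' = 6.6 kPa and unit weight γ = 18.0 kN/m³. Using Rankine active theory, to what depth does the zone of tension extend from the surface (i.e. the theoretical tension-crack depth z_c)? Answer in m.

1.02 m

K_a = tan²(45° − 18.4°/2) = 0.5202; √K_a = 0.7212.
The active pressure is zero where K_a γ z = 2c√K_a, so z_c = 2c/(γ√K_a) = 2×6.6/(18.0×0.7212) = 1.017 m.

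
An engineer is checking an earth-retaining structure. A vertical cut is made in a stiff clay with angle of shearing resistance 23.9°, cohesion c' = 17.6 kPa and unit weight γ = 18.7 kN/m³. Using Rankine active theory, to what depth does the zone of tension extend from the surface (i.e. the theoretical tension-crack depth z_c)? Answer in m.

K_a = tan²(45° − 23.9°/2) = 0.4233; √K_a = 0.6506.
The active pressure is zero where K_a γ z = 2c√K_a, so z_c = 2c/(γ√K_a) = 2×17.6/(18.7×0.6506) = 2.893 m.

2.89 m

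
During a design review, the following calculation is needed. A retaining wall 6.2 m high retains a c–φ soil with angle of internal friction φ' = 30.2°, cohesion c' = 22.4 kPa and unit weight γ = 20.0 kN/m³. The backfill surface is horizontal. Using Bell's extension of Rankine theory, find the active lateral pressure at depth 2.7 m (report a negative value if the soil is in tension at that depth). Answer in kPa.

-7.91 kPa

K_a = (1 − sin φ)/(1 + sin φ) = 0.3307.
σ_a = K_a γ z − 2c√K_a = 0.3307×20.0×2.7 − 2×22.4×0.5750 = -7.906 kPa.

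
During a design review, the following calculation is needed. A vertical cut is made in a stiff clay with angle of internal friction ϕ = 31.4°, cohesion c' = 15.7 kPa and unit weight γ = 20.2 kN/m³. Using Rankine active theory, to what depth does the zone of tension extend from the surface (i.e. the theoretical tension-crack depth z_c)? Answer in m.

K_a = tan²(45° − 31.4°/2) = 0.3149; √K_a = 0.5612.
The active pressure is zero where K_a γ z = 2c√K_a, so z_c = 2c/(γ√K_a) = 2×15.7/(20.2×0.5612) = 2.770 m.

2.77 m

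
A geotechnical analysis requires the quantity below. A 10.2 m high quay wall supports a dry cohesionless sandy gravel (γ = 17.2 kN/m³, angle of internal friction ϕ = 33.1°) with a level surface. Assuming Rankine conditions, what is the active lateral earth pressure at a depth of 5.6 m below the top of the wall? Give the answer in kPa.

28.3 kPa

K_a = (1 − sin φ)/(1 + sin φ) = 0.2936.
σ_h = K_a γ z = 0.2936 × 17.2 × 5.6 = 28.28 kPa.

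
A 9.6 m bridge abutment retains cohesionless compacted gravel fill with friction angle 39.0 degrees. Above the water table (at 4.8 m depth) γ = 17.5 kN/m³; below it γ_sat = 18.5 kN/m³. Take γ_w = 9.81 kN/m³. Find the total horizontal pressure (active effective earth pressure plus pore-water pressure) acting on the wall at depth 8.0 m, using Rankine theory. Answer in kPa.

K_a = (1 − sin φ)/(1 + sin φ) = 0.2275.
γ' = 18.5 − 9.81 = 8.690 kN/m³.
Effective vertical stress at 8.0 m: σ'_v = 17.5×4.8 + 8.690×3.20 = 111.8 kPa.
σ'_h = K_a σ'_v = 0.2275 × 111.8 = 25.44 kPa; u = γ_w × 3.20 = 31.39 kPa.
Total σ_h = 25.44 + 31.39 = 56.83 kPa.

56.8 kPa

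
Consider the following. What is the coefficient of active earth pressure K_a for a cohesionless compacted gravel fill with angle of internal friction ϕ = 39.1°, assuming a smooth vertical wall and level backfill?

0.226

K_a = tan²(45° − φ/2) = tan²(25.45°) = 0.2265.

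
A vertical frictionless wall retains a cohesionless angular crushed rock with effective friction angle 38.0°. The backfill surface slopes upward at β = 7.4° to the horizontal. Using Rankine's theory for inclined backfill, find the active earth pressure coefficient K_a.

K_a = cos β · (cos β − √(cos²β − cos²φ)) / (cos β + √(cos²β − cos²φ)).
cos β = 0.9917, cos φ = 0.7880, √(cos²β − cos²φ) = 0.6020.
K_a = 0.9917 × (0.9917 − 0.6020)/(0.9917 + 0.6020) = 0.2424.

0.242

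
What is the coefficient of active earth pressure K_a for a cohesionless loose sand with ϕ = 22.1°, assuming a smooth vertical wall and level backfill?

K_a = tan²(45° − φ/2) = tan²(33.95°) = 0.4533.

0.453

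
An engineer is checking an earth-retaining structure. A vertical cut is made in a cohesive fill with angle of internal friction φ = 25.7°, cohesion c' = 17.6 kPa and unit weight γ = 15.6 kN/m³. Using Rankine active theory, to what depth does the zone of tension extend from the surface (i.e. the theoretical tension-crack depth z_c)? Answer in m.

3.59 m

K_a = tan²(45° − 25.7°/2) = 0.3950; √K_a = 0.6285.
The active pressure is zero where K_a γ z = 2c√K_a, so z_c = 2c/(γ√K_a) = 2×17.6/(15.6×0.6285) = 3.590 m.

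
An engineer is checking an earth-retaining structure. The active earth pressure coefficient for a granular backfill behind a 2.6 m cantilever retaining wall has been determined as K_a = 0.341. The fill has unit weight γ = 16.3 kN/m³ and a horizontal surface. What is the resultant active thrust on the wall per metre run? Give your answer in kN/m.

18.8 kN/m

P = ½ K_a γ H² = 0.5 × 0.341 × 16.3 × 2.6² = 18.79 kN/m.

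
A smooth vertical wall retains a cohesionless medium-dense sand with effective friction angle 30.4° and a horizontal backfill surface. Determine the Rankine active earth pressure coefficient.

K_a = tan²(45° − φ/2) = tan²(29.80°) = 0.3280.

0.328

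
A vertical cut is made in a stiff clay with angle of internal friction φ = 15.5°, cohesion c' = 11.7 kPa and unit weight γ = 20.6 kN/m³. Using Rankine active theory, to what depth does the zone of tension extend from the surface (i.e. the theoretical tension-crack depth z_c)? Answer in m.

1.49 m

K_a = tan²(45° − 15.5°/2) = 0.5782; √K_a = 0.7604.
The active pressure is zero where K_a γ z = 2c√K_a, so z_c = 2c/(γ√K_a) = 2×11.7/(20.6×0.7604) = 1.494 m.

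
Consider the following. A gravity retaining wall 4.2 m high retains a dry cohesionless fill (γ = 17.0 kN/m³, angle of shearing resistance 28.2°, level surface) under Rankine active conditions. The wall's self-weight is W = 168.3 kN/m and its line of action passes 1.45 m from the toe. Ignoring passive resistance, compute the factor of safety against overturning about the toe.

K_a = tan²(45° − 28.2°/2) = 0.3582.
P_a = ½K_aγH² = 0.5×0.3582×17.0×4.2² = 53.71 kN/m, acting at H/3 = 1.400 m above the base.
Overturning moment M_o = P_a × H/3 = 53.71 × 1.400 = 75.19.
Resisting moment M_r = W × 1.45 = 168.3 × 1.45 = 244.0.
FS_overturning = M_r/M_o = 244.0/75.19 = 3.246.

3.25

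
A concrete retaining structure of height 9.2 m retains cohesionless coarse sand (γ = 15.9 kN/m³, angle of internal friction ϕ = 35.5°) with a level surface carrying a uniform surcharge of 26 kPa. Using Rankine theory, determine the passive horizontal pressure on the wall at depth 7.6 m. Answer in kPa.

554 kPa

K_p = (1 + sin φ)/(1 − sin φ) = 3.770.
σ_v = γz + q = 15.9 × 7.6 + 26 = 146.8 kPa.
σ_h = K_p σ_v = 3.770 × 146.8 = 553.6 kPa.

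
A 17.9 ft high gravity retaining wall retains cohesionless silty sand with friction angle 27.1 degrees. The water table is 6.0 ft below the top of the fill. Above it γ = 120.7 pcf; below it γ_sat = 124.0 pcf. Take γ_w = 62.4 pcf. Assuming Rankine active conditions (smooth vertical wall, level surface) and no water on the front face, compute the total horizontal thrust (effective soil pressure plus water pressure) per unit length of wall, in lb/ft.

10100 lb/ft

K_a = tan²(45° − φ/2) = 0.3741.
γ' = 124.0 − 62.4 = 61.60 pcf. Depth below WT = 11.9 ft.
σ'_h at WT = K_a γ d_w = 270.9 psf; at base = 270.9 + K_a γ' × 11.9 = 545.1 psf.
P₁ (0–6.0 ft) = ½×270.9×6.0 = 812.7. P₂ (6.0–17.9 ft) = ½(270.9+545.1)×11.9 = 4855.
P_w = ½ γ_w h₂² = 0.5×62.4×11.9² = 4418. Total = 812.7+4855+4418 = 10090 lb/ft.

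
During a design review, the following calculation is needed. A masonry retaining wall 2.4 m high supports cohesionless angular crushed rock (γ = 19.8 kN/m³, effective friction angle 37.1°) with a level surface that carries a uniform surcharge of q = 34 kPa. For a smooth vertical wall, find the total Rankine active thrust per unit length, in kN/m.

K_a = tan²(45° − φ/2) = 0.2475.
Soil triangle: ½ K_a γ H² = 0.5×0.2475×19.8×2.4² = 14.11 kN/m.
Surcharge rectangle: K_a q H = 0.2475×34×2.4 = 20.20 kN/m.
Total = 14.11 + 20.20 = 34.31 kN/m.

34.3 kN/m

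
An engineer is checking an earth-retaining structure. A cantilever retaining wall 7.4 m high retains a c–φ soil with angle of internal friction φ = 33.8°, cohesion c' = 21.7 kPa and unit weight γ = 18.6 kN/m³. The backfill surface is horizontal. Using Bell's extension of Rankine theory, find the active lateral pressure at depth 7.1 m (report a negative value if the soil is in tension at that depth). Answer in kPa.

K_a = (1 − sin φ)/(1 + sin φ) = 0.2851.
σ_a = K_a γ z − 2c√K_a = 0.2851×18.6×7.1 − 2×21.7×0.5340 = 14.48 kPa.

14.5 kPa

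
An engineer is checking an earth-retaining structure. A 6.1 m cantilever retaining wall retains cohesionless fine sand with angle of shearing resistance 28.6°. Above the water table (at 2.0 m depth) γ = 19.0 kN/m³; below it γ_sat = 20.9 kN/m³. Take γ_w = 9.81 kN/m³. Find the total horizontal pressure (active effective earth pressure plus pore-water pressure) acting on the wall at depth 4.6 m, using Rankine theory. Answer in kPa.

49.1 kPa

K_a = (1 − sin φ)/(1 + sin φ) = 0.3525.
γ' = 20.9 − 9.81 = 11.09 kN/m³.
Effective vertical stress at 4.6 m: σ'_v = 19.0×2.0 + 11.09×2.60 = 66.83 kPa.
σ'_h = K_a σ'_v = 0.3525 × 66.83 = 23.56 kPa; u = γ_w × 2.60 = 25.51 kPa.
Total σ_h = 23.56 + 25.51 = 49.07 kPa.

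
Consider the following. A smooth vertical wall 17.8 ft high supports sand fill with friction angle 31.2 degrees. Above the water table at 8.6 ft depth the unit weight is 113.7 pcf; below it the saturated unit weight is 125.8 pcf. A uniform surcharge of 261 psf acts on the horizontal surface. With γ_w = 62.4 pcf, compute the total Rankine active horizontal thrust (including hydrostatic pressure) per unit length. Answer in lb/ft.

9160 lb/ft

K_a = tan²(45° − φ/2) = 0.3175.
γ' = 125.8 − 62.4 = 63.40 pcf. h₂ = H − d_w = 9.2 ft.
σ'_h: at surface K_a·q = 82.87; at WT K_a(q+γd_w) = 393.3; at base K_a(q+γd_w+γ'h₂) = 578.5 psf.
P₁ = ½(82.87+393.3)×8.6 = 2048; P₂ = ½(393.3+578.5)×9.2 = 4470; P_w = ½γ_w h₂² = 2641.
Total = 2048+4470+2641 = 9159 lb/ft.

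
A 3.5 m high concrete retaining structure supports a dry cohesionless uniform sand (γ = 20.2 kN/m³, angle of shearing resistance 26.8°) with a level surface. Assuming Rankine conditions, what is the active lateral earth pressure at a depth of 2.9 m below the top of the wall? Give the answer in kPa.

22.2 kPa

K_a = (1 − sin φ)/(1 + sin φ) = 0.3785.
σ_h = K_a γ z = 0.3785 × 20.2 × 2.9 = 22.17 kPa.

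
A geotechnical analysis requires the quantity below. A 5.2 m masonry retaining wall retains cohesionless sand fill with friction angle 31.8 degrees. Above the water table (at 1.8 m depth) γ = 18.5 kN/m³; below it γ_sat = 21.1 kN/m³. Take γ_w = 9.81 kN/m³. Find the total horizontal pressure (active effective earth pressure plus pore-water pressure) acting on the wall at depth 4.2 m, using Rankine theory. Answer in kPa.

42.3 kPa

K_a = (1 − sin φ)/(1 + sin φ) = 0.3098.
γ' = 21.1 − 9.81 = 11.29 kN/m³.
Effective vertical stress at 4.2 m: σ'_v = 18.5×1.8 + 11.29×2.40 = 60.40 kPa.
σ'_h = K_a σ'_v = 0.3098 × 60.40 = 18.71 kPa; u = γ_w × 2.40 = 23.54 kPa.
Total σ_h = 18.71 + 23.54 = 42.25 kPa.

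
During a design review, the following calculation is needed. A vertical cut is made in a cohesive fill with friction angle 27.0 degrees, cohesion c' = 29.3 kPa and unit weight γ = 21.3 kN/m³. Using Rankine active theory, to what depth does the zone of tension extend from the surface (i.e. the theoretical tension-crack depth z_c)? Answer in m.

K_a = tan²(45° − 27.0°/2) = 0.3755; √K_a = 0.6128.
The active pressure is zero where K_a γ z = 2c√K_a, so z_c = 2c/(γ√K_a) = 2×29.3/(21.3×0.6128) = 4.490 m.

4.49 m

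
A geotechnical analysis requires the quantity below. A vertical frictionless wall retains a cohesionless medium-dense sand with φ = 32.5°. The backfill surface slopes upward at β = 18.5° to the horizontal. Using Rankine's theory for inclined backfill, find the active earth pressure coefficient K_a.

0.353

K_a = cos β · (cos β − √(cos²β − cos²φ)) / (cos β + √(cos²β − cos²φ)).
cos β = 0.9483, cos φ = 0.8434, √(cos²β − cos²φ) = 0.4336.
K_a = 0.9483 × (0.9483 − 0.4336)/(0.9483 + 0.4336) = 0.3532.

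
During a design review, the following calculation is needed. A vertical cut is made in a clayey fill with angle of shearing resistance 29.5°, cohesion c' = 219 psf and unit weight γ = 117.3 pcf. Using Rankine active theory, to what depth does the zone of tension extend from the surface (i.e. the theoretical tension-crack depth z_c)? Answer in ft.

K_a = tan²(45° − 29.5°/2) = 0.3401; √K_a = 0.5832.
The active pressure is zero where K_a γ z = 2c√K_a, so z_c = 2c/(γ√K_a) = 2×219/(117.3×0.5832) = 6.403 ft.

6.40 ft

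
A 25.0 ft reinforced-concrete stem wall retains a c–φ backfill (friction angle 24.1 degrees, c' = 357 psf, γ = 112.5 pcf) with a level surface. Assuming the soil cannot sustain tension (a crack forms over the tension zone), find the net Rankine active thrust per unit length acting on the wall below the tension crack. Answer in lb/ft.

5470 lb/ft

K_a = 0.4201; √K_a = 0.6482.
Tension-crack depth z_c = 2c/(γ√K_a) = 2×357/(112.5×0.6482) = 9.792 ft.
σ_a at base = K_a γ H − 2c√K_a = 0.4201×112.5×25.0 − 2×357×0.6482 = 718.8 psf.
P_a = ½ × 718.8 × (H − z_c) = 0.5×718.8×15.21 = 5466 lb/ft.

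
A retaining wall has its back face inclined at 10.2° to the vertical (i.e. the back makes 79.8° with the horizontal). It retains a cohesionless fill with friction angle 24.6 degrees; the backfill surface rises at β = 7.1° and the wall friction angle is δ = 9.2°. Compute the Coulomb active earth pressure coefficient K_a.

0.508

K_a = sin²(α+φ) / [sin²α · sin(α−δ) · (1 + √{sin(φ+δ)sin(φ−β) / (sin(α−δ)sin(α+β))})²].
With α = 79.8°, φ = 24.6°, δ = 9.2°, β = 7.1°: K_a = 0.5082.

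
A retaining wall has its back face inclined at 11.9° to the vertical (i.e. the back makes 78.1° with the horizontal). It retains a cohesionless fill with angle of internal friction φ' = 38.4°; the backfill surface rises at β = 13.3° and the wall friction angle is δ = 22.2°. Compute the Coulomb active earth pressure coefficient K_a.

0.363

K_a = sin²(α+φ) / [sin²α · sin(α−δ) · (1 + √{sin(φ+δ)sin(φ−β) / (sin(α−δ)sin(α+β))})²].
With α = 78.1°, φ = 38.4°, δ = 22.2°, β = 13.3°: K_a = 0.3630.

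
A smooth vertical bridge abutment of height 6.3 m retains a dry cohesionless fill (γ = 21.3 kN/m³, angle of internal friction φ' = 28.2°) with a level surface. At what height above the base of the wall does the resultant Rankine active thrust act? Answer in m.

2.10 m

K_a = 0.3582.
The pressure distribution is triangular, so the resultant acts at H/3 above the base = 6.3/3 = 2.100 m.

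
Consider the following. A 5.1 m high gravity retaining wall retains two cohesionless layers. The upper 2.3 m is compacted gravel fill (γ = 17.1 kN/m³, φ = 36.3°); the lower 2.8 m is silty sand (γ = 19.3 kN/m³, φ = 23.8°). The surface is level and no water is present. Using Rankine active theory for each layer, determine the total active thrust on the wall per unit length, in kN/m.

K_a1 = tan²(45°−36.3°/2) = 0.2563; K_a2 = tan²(45°−23.8°/2) = 0.4250.
Layer 1: σ at base = K_a1 γ₁ h₁ = 10.08 kPa; P₁ = ½×10.08×2.3 = 11.59.
Layer 2: σ_v at top = γ₁h₁ = 39.33; σ_h top = K_a2×39.33 = 16.71; σ_h base = K_a2×(39.33+19.3×2.8) = 39.68.
P₂ = ½(16.71+39.68)×2.8 = 78.95. Total P_a = 11.59+78.95 = 90.54 kN/m.

90.5 kN/m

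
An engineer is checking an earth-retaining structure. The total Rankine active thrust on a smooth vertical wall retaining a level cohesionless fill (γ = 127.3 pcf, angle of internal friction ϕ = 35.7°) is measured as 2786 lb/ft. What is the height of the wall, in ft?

12.9 ft

K_a = 0.2630. P_a = ½ K_a γ H² ⇒ H = √(2P_a/(K_a γ)).
H = √(2×2786/(0.2630×127.3)) = 12.90 ft.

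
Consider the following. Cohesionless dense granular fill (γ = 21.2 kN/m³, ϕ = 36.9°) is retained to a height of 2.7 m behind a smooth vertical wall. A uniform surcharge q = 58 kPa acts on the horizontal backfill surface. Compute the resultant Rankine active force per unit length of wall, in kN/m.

K_a = tan²(45° − φ/2) = 0.2497.
Soil triangle: ½ K_a γ H² = 0.5×0.2497×21.2×2.7² = 19.29 kN/m.
Surcharge rectangle: K_a q H = 0.2497×58×2.7 = 39.10 kN/m.
Total = 19.29 + 39.10 = 58.39 kN/m.

58.4 kN/m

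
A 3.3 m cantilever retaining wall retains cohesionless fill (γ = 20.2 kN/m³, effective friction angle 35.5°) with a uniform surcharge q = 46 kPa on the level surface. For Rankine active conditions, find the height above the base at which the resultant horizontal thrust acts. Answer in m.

1.42 m

K_a = 0.2653.
Triangular part P₁ = ½K_aγH² = 29.18 at H/3 = 1.100 m; rectangular part P₂ = K_a q H = 40.27 at H/2 = 1.650 m.
ȳ = (P₁·1.100 + P₂·1.650)/(P₁+P₂) = 1.419 m.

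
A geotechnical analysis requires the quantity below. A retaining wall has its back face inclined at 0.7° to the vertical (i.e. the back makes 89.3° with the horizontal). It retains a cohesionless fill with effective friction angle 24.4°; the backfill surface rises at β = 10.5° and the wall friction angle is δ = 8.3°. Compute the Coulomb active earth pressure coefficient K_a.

0.456

K_a = sin²(α+φ) / [sin²α · sin(α−δ) · (1 + √{sin(φ+δ)sin(φ−β) / (sin(α−δ)sin(α+β))})²].
With α = 89.3°, φ = 24.4°, δ = 8.3°, β = 10.5°: K_a = 0.4556.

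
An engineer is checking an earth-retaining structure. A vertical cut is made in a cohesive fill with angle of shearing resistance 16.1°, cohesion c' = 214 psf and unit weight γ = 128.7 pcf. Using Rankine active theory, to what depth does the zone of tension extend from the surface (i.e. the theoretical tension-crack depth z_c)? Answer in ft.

K_a = tan²(45° − 16.1°/2) = 0.5658; √K_a = 0.7522.
The active pressure is zero where K_a γ z = 2c√K_a, so z_c = 2c/(γ√K_a) = 2×214/(128.7×0.7522) = 4.421 ft.

4.42 ft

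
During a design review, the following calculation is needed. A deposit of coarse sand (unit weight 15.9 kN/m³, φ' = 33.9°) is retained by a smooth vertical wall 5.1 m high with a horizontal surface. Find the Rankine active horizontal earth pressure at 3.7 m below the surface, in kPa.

K_a = (1 − sin φ)/(1 + sin φ) = 0.2839.
σ_h = K_a γ z = 0.2839 × 15.9 × 3.7 = 16.70 kPa.

16.7 kPa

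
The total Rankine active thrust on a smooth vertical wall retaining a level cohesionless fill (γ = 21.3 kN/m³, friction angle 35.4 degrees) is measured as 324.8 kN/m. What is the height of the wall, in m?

K_a = 0.2664. P_a = ½ K_a γ H² ⇒ H = √(2P_a/(K_a γ)).
H = √(2×324.8/(0.2664×21.3)) = 10.70 m.

10.7 m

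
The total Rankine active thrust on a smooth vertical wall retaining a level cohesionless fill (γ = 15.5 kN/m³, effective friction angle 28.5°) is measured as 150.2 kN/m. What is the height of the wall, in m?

K_a = 0.3540. P_a = ½ K_a γ H² ⇒ H = √(2P_a/(K_a γ)).
H = √(2×150.2/(0.3540×15.5)) = 7.400 m.

7.40 m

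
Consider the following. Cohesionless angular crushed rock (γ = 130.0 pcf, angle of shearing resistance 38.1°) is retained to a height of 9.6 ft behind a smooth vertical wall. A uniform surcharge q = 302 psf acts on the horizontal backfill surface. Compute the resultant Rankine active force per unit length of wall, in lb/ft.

K_a = tan²(45° − φ/2) = 0.2368.
Soil triangle: ½ K_a γ H² = 0.5×0.2368×130.0×9.6² = 1419 lb/ft.
Surcharge rectangle: K_a q H = 0.2368×302×9.6 = 686.6 lb/ft.
Total = 1419 + 686.6 = 2105 lb/ft.

2110 lb/ft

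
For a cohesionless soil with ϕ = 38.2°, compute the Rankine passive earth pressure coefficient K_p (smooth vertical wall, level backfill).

4.24

K_p = (1 + sin φ)/(1 − sin φ) = tan²(45° + 38.2°/2) = 4.241.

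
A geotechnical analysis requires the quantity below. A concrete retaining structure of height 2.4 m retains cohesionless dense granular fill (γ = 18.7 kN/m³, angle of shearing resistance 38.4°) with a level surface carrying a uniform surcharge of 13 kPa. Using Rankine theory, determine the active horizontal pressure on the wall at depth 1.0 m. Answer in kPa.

7.41 kPa

K_a = (1 − sin φ)/(1 + sin φ) = 0.2337.
σ_v = γz + q = 18.7 × 1.0 + 13 = 31.70 kPa.
σ_h = K_a σ_v = 0.2337 × 31.70 = 7.408 kPa.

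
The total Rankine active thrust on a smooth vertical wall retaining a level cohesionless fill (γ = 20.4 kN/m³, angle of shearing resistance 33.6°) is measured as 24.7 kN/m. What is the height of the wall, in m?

2.90 m

K_a = 0.2875. P_a = ½ K_a γ H² ⇒ H = √(2P_a/(K_a γ)).
H = √(2×24.7/(0.2875×20.4)) = 2.902 m.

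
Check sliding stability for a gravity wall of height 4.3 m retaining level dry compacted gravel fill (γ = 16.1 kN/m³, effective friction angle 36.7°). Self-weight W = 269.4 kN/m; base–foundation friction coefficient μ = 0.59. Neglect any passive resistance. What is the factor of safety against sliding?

K_a = tan²(45° − 36.7°/2) = 0.2519.
P_a = ½K_aγH² = 0.5×0.2519×16.1×4.3² = 37.49 kN/m, acting at H/3 = 1.433 m above the base.
FS_sliding = μW / P_a = 0.59×269.4 / 37.49 = 4.240.

4.24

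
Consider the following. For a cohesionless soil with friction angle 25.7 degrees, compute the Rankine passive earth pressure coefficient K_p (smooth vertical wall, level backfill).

2.53

K_p = (1 + sin φ)/(1 − sin φ) = tan²(45° + 25.7°/2) = 2.531.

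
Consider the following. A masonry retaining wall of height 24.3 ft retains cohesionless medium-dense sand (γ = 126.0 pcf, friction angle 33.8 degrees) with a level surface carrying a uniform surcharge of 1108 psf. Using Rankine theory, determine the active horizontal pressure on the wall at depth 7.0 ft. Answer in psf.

K_a = (1 − sin φ)/(1 + sin φ) = 0.2851.
σ_v = γz + q = 126.0 × 7.0 + 1108 = 1990 psf.
σ_h = K_a σ_v = 0.2851 × 1990 = 567.4 psf.

567 psf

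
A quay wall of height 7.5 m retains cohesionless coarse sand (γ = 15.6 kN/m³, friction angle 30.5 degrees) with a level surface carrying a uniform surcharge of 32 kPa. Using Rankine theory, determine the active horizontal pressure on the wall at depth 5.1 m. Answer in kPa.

36.4 kPa

K_a = (1 − sin φ)/(1 + sin φ) = 0.3267.
σ_v = γz + q = 15.6 × 5.1 + 32 = 111.6 kPa.
σ_h = K_a σ_v = 0.3267 × 111.6 = 36.44 kPa.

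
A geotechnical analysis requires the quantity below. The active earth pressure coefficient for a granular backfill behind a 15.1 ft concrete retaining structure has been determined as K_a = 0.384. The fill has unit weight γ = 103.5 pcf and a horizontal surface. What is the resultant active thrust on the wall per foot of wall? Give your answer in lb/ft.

4530 lb/ft

P = ½ K_a γ H² = 0.5 × 0.384 × 103.5 × 15.1² = 4531 lb/ft.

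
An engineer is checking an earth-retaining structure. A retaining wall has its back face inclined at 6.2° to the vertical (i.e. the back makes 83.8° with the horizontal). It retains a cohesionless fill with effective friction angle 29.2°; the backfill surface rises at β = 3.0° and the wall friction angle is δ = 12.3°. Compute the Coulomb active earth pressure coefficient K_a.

K_a = sin²(α+φ) / [sin²α · sin(α−δ) · (1 + √{sin(φ+δ)sin(φ−β) / (sin(α−δ)sin(α+β))})²].
With α = 83.8°, φ = 29.2°, δ = 12.3°, β = 3.0°: K_a = 0.3735.

0.373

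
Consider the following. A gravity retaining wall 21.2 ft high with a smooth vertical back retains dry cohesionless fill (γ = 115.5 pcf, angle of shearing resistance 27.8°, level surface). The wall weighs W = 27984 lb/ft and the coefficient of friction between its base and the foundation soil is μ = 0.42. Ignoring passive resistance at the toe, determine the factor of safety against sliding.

K_a = tan²(45° − 27.8°/2) = 0.3639.
P_a = ½K_aγH² = 0.5×0.3639×115.5×21.2² = 9445 lb/ft, acting at H/3 = 7.067 ft above the base.
FS_sliding = μW / P_a = 0.42×27984 / 9445 = 1.244.

1.24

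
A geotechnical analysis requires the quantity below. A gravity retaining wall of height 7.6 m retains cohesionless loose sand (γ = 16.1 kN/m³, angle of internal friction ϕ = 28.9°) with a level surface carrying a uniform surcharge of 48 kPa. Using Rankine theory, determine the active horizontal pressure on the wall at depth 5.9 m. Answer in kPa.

49.8 kPa

K_a = (1 − sin φ)/(1 + sin φ) = 0.3484.
σ_v = γz + q = 16.1 × 5.9 + 48 = 143.0 kPa.
σ_h = K_a σ_v = 0.3484 × 143.0 = 49.81 kPa.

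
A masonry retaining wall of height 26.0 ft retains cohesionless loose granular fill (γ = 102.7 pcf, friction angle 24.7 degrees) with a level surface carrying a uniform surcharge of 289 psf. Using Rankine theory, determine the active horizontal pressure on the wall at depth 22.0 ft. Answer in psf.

K_a = (1 − sin φ)/(1 + sin φ) = 0.4106.
σ_v = γz + q = 102.7 × 22.0 + 289 = 2548 psf.
σ_h = K_a σ_v = 0.4106 × 2548 = 1046 psf.

1050 psf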